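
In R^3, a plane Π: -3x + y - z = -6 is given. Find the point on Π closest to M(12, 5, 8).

Foot = M − λn with λ = (n·M − d)/|n|² = (-39 − (-6))/11 = -3.
Foot = (12, 5, 8) − (-3)·(-3, 1, -1) = (3, 8, 5).

(3, 8, 5)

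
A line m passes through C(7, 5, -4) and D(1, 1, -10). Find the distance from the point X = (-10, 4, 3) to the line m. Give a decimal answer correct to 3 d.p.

17.101

A direction vector for m is D − C = (-6, -4, -6).
Taking (7, 5, -4) on m with direction v = (-6, -4, -6): w = X − (7, 5, -4) = (-17, -1, 7), and w × v = (34, -144, 62).
Distance = |w × v| / |v| = √25736 / √88 ≈ 17.101.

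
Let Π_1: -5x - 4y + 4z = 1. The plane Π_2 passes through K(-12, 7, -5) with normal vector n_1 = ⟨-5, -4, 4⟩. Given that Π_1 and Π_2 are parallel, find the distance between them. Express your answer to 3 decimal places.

Π_2: n_1·r = n_1·K gives -5x - 4y + 4z = 12.
Same normal n = (-5, -4, 4) with |n| = √57; distance = |1 − 12| / |n| = 11/√57 ≈ 1.457.

1.457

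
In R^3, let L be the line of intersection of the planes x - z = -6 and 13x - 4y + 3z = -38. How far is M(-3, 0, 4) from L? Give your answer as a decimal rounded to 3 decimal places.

1.509

Direction of L: (1, 0, -1) × (13, -4, 3) = (-4, -16, -4).
A point on L: solving the two plane equations with x = -5 gives (-5, -6, 1).
Taking (-5, -6, 1) on L with direction v = (-4, -16, -4): w = M − (-5, -6, 1) = (2, 6, 3), and w × v = (24, -4, -8).
Distance = |w × v| / |v| = √656 / √288 ≈ 1.509.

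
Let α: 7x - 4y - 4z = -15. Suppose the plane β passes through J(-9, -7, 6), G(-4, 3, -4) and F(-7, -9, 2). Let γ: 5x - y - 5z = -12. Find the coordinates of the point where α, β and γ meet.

(-5, -3, -2)

JG = (5, 10, -10), JF = (2, -2, -4); a normal to β is JG × JF = (-60, 0, -30).
Using J: β has equation -60x - 30z = 360.
Solving the 3×3 linear system 7x - 4y - 4z = -15, -60x - 30z = 360, 5x - y - 5z = -12 (e.g. by elimination or Cramer's rule, determinant = 1350) gives (-5, -3, -2).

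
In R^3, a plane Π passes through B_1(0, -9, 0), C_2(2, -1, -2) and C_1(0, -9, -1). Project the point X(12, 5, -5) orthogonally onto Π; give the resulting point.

(4, 7, -5)

B_1C_2 = (2, 8, -2), B_1C_1 = (0, 0, -1); a normal to Π is B_1C_2 × B_1C_1 = (-8, 2, 0).
Using B_1: Π has equation -8x + 2y = -18.
Foot = X − λn with λ = (n·X − d)/|n|² = (-86 − (-18))/68 = -1.
Foot = (12, 5, -5) − (-1)·(-8, 2, 0) = (4, 7, -5).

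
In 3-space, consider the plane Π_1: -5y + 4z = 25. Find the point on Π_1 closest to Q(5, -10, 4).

Foot = Q − λn with λ = (n·Q − d)/|n|² = (66 − 25)/41 = 1.
Foot = (5, -10, 4) − 1·(0, -5, 4) = (5, -5, 0).

(5, -5, 0)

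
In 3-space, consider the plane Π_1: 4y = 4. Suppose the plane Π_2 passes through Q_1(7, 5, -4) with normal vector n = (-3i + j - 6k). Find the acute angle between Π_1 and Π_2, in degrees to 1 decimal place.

Π_2: n·r = n·Q_1 gives -3x + y - 6z = 8.
cos θ = |n₁·n₂| / (|n₁||n₂|) = |4| / (√16 · √46).
θ = arccos(0.14744) ≈ 81.5°.

81.5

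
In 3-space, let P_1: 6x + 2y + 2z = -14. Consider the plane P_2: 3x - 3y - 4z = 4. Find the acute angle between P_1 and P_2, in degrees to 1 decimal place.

cos θ = |n₁·n₂| / (|n₁||n₂|) = |4| / (√44 · √34).
θ = arccos(0.10342) ≈ 84.1°.

84.1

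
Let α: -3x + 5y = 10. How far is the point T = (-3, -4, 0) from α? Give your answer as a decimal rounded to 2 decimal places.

3.60

n·T − d = (-3)·(-3) + (5)·(-4) + (0)·(0) − 10 = -21; |n| = √34.
Distance = |-21| / √34 = 21/√34 ≈ 3.60.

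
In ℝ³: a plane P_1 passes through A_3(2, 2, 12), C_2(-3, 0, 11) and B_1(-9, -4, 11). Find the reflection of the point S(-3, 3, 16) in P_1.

A_3C_2 = (-5, -2, -1), A_3B_1 = (-11, -6, -1); a normal to P_1 is A_3C_2 × A_3B_1 = (-4, 6, 8).
Using A_3: P_1 has equation -4x + 6y + 8z = 100.
λ = (n·S − d)/|n|² = (158 − 100)/116 = 1/2.
Reflection = S − 2λn = (-3, 3, 16) − 1·(-4, 6, 8) = (1, -3, 8).

(1, -3, 8)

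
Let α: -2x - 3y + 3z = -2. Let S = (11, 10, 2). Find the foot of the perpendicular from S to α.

Foot = S − λn with λ = (n·S − d)/|n|² = (-46 − (-2))/22 = -2.
Foot = (11, 10, 2) − (-2)·(-2, -3, 3) = (7, 4, 8).

(7, 4, 8)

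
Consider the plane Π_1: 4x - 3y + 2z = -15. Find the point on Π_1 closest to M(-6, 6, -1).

(-2, 3, 1)

Foot = M − λn with λ = (n·M − d)/|n|² = (-44 − (-15))/29 = -1.
Foot = (-6, 6, -1) − (-1)·(4, -3, 2) = (-2, 3, 1).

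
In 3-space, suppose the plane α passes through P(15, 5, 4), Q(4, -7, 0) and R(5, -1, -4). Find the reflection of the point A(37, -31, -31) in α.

PQ = (-11, -12, -4), PR = (-10, -6, -8); a normal to α is PQ × PR = (72, -48, -54).
Using P: α has equation 72x - 48y - 54z = 624.
λ = (n·A − d)/|n|² = (5826 − 624)/10404 = 1/2.
Reflection = A − 2λn = (37, -31, -31) − 1·(72, -48, -54) = (-35, 17, 23).

(-35, 17, 23)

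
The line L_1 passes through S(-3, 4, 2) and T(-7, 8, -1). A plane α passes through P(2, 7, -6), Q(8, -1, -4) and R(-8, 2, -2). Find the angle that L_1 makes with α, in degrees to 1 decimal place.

18.3

A direction vector for L_1 is T − S = (-4, 4, -3).
PQ = (6, -8, 2), PR = (-10, -5, 4); a normal to α is PQ × PR = (-22, -44, -110).
Using P: α has equation -22x - 44y - 110z = 308.
sin θ = |n·v| / (|n||v|) = |242| / (√14520 · √41) = 0.31365.
θ ≈ 18.3°.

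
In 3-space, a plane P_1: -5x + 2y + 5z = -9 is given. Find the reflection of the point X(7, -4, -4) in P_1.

(-3, 0, 6)

λ = (n·X − d)/|n|² = (-63 − (-9))/54 = -1.
Reflection = X − 2λn = (7, -4, -4) − (-2)·(-5, 2, 5) = (-3, 0, 6).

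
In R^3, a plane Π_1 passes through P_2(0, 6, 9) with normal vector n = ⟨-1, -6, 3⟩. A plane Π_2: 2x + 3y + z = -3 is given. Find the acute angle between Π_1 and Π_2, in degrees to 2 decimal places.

Π_1: n·r = n·P_2 gives -x - 6y + 3z = -9.
cos θ = |n₁·n₂| / (|n₁||n₂|) = |-17| / (√46 · √14).
θ = arccos(0.66989) ≈ 47.94°.

47.94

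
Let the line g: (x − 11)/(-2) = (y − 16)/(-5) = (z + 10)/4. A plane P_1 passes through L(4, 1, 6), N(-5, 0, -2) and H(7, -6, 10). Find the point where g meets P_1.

g has direction (-2, -5, 4) through (11, 16, -10).
LN = (-9, -1, -8), LH = (3, -7, 4); a normal to P_1 is LN × LH = (-60, 12, 66).
Using L: P_1 has equation -60x + 12y + 66z = 168.
Substitute r = (11, 16, -10) + t(-2, -5, 4) into the plane: -1128 + 324t = 168, so t = 4.
Intersection: (11, 16, -10) + 4·(-2, -5, 4) = (3, -4, 6).

(3, -4, 6)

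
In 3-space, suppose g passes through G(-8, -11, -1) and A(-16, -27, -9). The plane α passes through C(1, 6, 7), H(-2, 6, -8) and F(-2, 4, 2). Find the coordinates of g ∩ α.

A direction vector for g is A − G = (-8, -16, -8).
CH = (-3, 0, -15), CF = (-3, -2, -5); a normal to α is CH × CF = (-30, 30, 6).
Using C: α has equation -30x + 30y + 6z = 192.
Substitute r = (-8, -11, -1) + t(-8, -16, -8) into the plane: -96 + (-288)t = 192, so t = -1.
Intersection: (-8, -11, -1) + (-1)·(-8, -16, -8) = (0, 5, 7).

(0, 5, 7)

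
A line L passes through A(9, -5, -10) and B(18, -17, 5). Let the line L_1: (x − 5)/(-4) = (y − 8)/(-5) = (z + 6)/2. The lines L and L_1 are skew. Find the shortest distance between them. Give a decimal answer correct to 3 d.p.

12.077

A direction vector for L is B − A = (9, -12, 15).
L_1 has direction (-4, -5, 2) through (5, 8, -6).
Common perpendicular direction n = (9, -12, 15) × (-4, -5, 2) = (51, -78, -93).
With w = (5, 8, -6) − (9, -5, -10) = (-4, 13, 4), w · n = -1590.
Distance = |w · n| / |n| = |-1590| / √17334 ≈ 12.077.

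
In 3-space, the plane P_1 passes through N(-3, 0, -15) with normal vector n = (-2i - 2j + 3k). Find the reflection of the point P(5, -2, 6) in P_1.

P_1: n·r = n·N gives -2x - 2y + 3z = -39.
λ = (n·P − d)/|n|² = (12 − (-39))/17 = 3.
Reflection = P − 2λn = (5, -2, 6) − 6·(-2, -2, 3) = (17, 10, -12).

(17, 10, -12)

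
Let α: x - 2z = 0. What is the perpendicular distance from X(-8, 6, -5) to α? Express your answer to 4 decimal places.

n·X − d = (1)·(-8) + (0)·(6) + (-2)·(-5) − 0 = 2; |n| = √5.
Distance = |2| / √5 = 2/√5 ≈ 0.8944.

0.8944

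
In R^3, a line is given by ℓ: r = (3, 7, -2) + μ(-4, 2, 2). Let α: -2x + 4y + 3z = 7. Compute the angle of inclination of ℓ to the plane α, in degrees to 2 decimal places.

sin θ = |n·v| / (|n||v|) = |22| / (√29 · √24) = 0.83391.
θ ≈ 56.50°.

56.50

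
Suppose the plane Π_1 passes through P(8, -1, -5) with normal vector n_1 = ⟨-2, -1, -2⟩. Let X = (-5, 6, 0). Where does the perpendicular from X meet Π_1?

Π_1: n_1·r = n_1·P gives -2x - y - 2z = -5.
Foot = X − λn with λ = (n·X − d)/|n|² = (4 − (-5))/9 = 1.
Foot = (-5, 6, 0) − 1·(-2, -1, -2) = (-3, 7, 2).

(-3, 7, 2)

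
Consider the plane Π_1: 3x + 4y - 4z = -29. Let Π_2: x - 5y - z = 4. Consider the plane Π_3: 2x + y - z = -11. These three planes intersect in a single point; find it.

Solving the 3×3 linear system 3x + 4y - 4z = -29, x - 5y - z = 4, 2x + y - z = -11 (e.g. by elimination or Cramer's rule, determinant = -30) gives (-3, -2, 3).

(-3, -2, 3)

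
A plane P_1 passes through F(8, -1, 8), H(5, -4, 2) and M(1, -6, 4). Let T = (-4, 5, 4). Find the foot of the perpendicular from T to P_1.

FH = (-3, -3, -6), FM = (-7, -5, -4); a normal to P_1 is FH × FM = (-18, 30, -6).
Using F: P_1 has equation -18x + 30y - 6z = -222.
Foot = T − λn with λ = (n·T − d)/|n|² = (198 − (-222))/1260 = 1/3.
Foot = (-4, 5, 4) − (1/3)·(-18, 30, -6) = (2, -5, 6).

(2, -5, 6)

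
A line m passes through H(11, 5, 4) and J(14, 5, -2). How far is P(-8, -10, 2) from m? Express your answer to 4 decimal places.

A direction vector for m is J − H = (3, 0, -6).
Taking (11, 5, 4) on m with direction v = (3, 0, -6): w = P − (11, 5, 4) = (-19, -15, -2), and w × v = (90, -120, 45).
Distance = |w × v| / |v| = √24525 / √45 ≈ 23.3452.

23.3452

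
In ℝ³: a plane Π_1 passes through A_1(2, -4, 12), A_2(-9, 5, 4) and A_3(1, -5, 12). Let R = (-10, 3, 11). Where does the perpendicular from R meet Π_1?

(-8, 1, 6)

A_1A_2 = (-11, 9, -8), A_1A_3 = (-1, -1, 0); a normal to Π_1 is A_1A_2 × A_1A_3 = (-8, 8, 20).
Using A_1: Π_1 has equation -8x + 8y + 20z = 192.
Foot = R − λn with λ = (n·R − d)/|n|² = (324 − 192)/528 = 1/4.
Foot = (-10, 3, 11) − (1/4)·(-8, 8, 20) = (-8, 1, 6).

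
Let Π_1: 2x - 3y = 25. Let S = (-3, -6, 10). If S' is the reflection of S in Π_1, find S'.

λ = (n·S − d)/|n|² = (12 − 25)/13 = -1.
Reflection = S − 2λn = (-3, -6, 10) − (-2)·(2, -3, 0) = (1, -12, 10).

(1, -12, 10)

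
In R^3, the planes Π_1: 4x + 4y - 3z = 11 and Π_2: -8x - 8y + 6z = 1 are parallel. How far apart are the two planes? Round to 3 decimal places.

1.796

Rescale Π_2 by 1/(-2): 4x + 4y - 3z = -1/2. Then distance = |11 − (-1/2)| / √41 ≈ 1.796.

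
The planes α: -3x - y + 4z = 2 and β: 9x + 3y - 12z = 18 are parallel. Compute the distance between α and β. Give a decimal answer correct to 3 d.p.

Rescale β by 1/(-3): -3x - y + 4z = -6. Then distance = |2 − (-6)| / √26 ≈ 1.569.

1.569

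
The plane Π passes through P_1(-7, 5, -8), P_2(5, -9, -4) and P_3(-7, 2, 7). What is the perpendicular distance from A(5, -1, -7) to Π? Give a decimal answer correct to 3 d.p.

P_1P_2 = (12, -14, 4), P_1P_3 = (0, -3, 15); a normal to Π is P_1P_2 × P_1P_3 = (-198, -180, -36).
Using P_1: Π has equation -198x - 180y - 36z = 774.
n·A − d = (-198)·(5) + (-180)·(-1) + (-36)·(-7) − 774 = -1332; |n| = √72900.
Distance = |-1332| / √72900 = 1332/√72900 ≈ 4.933.

4.933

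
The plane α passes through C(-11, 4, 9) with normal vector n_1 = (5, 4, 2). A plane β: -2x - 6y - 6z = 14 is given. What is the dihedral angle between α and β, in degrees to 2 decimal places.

38.13

α: n_1·r = n_1·C gives 5x + 4y + 2z = -21.
cos θ = |n₁·n₂| / (|n₁||n₂|) = |-46| / (√45 · √76).
θ = arccos(0.78658) ≈ 38.13°.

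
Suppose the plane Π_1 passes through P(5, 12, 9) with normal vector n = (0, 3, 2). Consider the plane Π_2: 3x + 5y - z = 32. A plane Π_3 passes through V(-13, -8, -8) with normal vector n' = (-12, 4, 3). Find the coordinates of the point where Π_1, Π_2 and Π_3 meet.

(-2, 10, 12)

Π_1: n·r = n·P gives 3y + 2z = 54.
Π_3: n'·r = n'·V gives -12x + 4y + 3z = 100.
Solving the 3×3 linear system 3y + 2z = 54, 3x + 5y - z = 32, -12x + 4y + 3z = 100 (e.g. by elimination or Cramer's rule, determinant = 153) gives (-2, 10, 12).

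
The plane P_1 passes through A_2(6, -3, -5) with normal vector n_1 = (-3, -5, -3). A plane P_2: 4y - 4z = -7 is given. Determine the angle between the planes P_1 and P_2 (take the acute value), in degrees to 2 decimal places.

P_1: n_1·r = n_1·A_2 gives -3x - 5y - 3z = 12.
cos θ = |n₁·n₂| / (|n₁||n₂|) = |-8| / (√43 · √32).
θ = arccos(0.21567) ≈ 77.55°.

77.55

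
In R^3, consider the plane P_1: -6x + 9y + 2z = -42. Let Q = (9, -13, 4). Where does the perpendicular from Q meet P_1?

Foot = Q − λn with λ = (n·Q − d)/|n|² = (-163 − (-42))/121 = -1.
Foot = (9, -13, 4) − (-1)·(-6, 9, 2) = (3, -4, 6).

(3, -4, 6)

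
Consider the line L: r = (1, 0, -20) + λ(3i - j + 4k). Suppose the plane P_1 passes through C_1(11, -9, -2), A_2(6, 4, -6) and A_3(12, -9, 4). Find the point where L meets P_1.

C_1A_2 = (-5, 13, -4), C_1A_3 = (1, 0, 6); a normal to P_1 is C_1A_2 × C_1A_3 = (78, 26, -13).
Using C_1: P_1 has equation 78x + 26y - 13z = 650.
Substitute r = (1, 0, -20) + t(3, -1, 4) into the plane: 338 + 156t = 650, so t = 2.
Intersection: (1, 0, -20) + 2·(3, -1, 4) = (7, -2, -12).

(7, -2, -12)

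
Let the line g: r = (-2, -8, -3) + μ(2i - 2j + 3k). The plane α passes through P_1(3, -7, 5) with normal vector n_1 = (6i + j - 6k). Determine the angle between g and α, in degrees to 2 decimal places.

13.13

α: n_1·r = n_1·P_1 gives 6x + y - 6z = -19.
sin θ = |n·v| / (|n||v|) = |-8| / (√73 · √17) = 0.22709.
θ ≈ 13.13°.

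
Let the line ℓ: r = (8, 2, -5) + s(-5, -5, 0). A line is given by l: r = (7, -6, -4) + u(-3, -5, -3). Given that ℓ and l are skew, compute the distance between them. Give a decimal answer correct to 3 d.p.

Common perpendicular direction n = (-5, -5, 0) × (-3, -5, -3) = (15, -15, 10).
With w = (7, -6, -4) − (8, 2, -5) = (-1, -8, 1), w · n = 115.
Distance = |w · n| / |n| = |115| / √550 ≈ 4.904.

4.904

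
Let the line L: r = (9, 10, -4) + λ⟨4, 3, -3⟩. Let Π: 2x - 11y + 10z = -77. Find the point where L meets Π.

Substitute r = (9, 10, -4) + t(4, 3, -3) into the plane: -132 + (-55)t = -77, so t = -1.
Intersection: (9, 10, -4) + (-1)·(4, 3, -3) = (5, 7, -1).

(5, 7, -1)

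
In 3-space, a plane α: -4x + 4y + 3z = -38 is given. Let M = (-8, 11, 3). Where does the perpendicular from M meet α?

Foot = M − λn with λ = (n·M − d)/|n|² = (85 − (-38))/41 = 3.
Foot = (-8, 11, 3) − 3·(-4, 4, 3) = (4, -1, -6).

(4, -1, -6)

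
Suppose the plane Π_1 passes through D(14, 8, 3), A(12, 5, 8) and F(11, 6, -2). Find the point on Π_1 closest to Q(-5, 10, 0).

DA = (-2, -3, 5), DF = (-3, -2, -5); a normal to Π_1 is DA × DF = (25, -25, -5).
Using D: Π_1 has equation 25x - 25y - 5z = 135.
Foot = Q − λn with λ = (n·Q − d)/|n|² = (-375 − 135)/1275 = -2/5.
Foot = (-5, 10, 0) − (-2/5)·(25, -25, -5) = (5, 0, -2).

(5, 0, -2)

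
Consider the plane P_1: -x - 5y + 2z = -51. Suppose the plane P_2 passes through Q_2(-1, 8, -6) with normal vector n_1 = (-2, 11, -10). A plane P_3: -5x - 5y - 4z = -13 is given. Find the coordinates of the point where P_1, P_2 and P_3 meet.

(-5, 10, -3)

P_2: n_1·r = n_1·Q_2 gives -2x + 11y - 10z = 150.
Solving the 3×3 linear system -x - 5y + 2z = -51, -2x + 11y - 10z = 150, -5x - 5y - 4z = -13 (e.g. by elimination or Cramer's rule, determinant = 14) gives (-5, 10, -3).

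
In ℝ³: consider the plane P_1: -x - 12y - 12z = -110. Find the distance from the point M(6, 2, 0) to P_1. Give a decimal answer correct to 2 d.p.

n·M − d = (-1)·(6) + (-12)·(2) + (-12)·(0) − (-110) = 80; |n| = √289.
Distance = |80| / √289 = 80/√289 ≈ 4.71.

4.71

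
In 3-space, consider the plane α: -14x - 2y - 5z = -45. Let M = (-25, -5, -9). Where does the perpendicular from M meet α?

Foot = M − λn with λ = (n·M − d)/|n|² = (405 − (-45))/225 = 2.
Foot = (-25, -5, -9) − 2·(-14, -2, -5) = (3, -1, 1).

(3, -1, 1)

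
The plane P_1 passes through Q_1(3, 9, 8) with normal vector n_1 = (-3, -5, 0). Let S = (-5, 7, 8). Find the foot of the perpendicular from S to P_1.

P_1: n_1·r = n_1·Q_1 gives -3x - 5y = -54.
Foot = S − λn with λ = (n·S − d)/|n|² = (-20 − (-54))/34 = 1.
Foot = (-5, 7, 8) − 1·(-3, -5, 0) = (-2, 12, 8).

(-2, 12, 8)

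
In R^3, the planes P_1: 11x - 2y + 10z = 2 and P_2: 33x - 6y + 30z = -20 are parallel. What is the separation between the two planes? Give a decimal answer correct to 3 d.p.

Rescale P_2 by 1/3: 11x - 2y + 10z = -20/3. Then distance = |2 − (-20/3)| / √225 ≈ 0.578.

0.578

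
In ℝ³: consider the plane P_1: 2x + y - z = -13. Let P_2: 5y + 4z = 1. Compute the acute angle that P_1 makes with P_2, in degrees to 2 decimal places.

86.34

cos θ = |n₁·n₂| / (|n₁||n₂|) = |1| / (√6 · √41).
θ = arccos(0.06376) ≈ 86.34°.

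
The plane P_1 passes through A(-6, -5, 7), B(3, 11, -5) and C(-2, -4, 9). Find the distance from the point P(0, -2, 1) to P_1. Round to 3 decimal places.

AB = (9, 16, -12), AC = (4, 1, 2); a normal to P_1 is AB × AC = (44, -66, -55).
Using A: P_1 has equation 44x - 66y - 55z = -319.
n·P − d = (44)·(0) + (-66)·(-2) + (-55)·(1) − (-319) = 396; |n| = √9317.
Distance = |396| / √9317 = 396/√9317 ≈ 4.103.

4.103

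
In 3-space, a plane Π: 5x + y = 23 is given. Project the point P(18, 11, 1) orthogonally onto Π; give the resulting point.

(3, 8, 1)

Foot = P − λn with λ = (n·P − d)/|n|² = (101 − 23)/26 = 3.
Foot = (18, 11, 1) − 3·(5, 1, 0) = (3, 8, 1).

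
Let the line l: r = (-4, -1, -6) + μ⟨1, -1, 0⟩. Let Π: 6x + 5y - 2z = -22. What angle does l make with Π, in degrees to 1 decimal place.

sin θ = |n·v| / (|n||v|) = |1| / (√65 · √2) = 0.08771.
θ ≈ 5.0°.

5.0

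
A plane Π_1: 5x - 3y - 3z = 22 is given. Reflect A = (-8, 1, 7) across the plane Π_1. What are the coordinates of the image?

λ = (n·A − d)/|n|² = (-64 − 22)/43 = -2.
Reflection = A − 2λn = (-8, 1, 7) − (-4)·(5, -3, -3) = (12, -11, -5).

(12, -11, -5)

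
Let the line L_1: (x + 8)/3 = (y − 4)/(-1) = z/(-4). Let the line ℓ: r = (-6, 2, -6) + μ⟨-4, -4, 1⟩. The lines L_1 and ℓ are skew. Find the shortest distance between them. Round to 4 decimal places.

L_1 has direction (3, -1, -4) through (-8, 4, 0).
Common perpendicular direction n = (3, -1, -4) × (-4, -4, 1) = (-17, 13, -16).
With w = (-6, 2, -6) − (-8, 4, 0) = (2, -2, -6), w · n = 36.
Distance = |w · n| / |n| = |36| / √714 ≈ 1.3473.

1.3473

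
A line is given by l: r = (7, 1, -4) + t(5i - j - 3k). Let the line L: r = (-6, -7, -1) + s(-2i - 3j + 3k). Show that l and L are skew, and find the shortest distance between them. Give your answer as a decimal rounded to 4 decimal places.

7.8071

Common perpendicular direction n = (5, -1, -3) × (-2, -3, 3) = (-12, -9, -17).
With w = (-6, -7, -1) − (7, 1, -4) = (-13, -8, 3), w · n = 177.
Since n ≠ 0 the lines are not parallel, and w · n = 177 ≠ 0 so they do not intersect; hence they are skew.
Distance = |w · n| / |n| = |177| / √514 ≈ 7.8071.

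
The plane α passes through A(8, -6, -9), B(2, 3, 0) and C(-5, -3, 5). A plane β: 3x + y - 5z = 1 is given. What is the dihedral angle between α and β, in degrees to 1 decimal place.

74.2

AB = (-6, 9, 9), AC = (-13, 3, 14); a normal to α is AB × AC = (99, -33, 99).
Using A: α has equation 99x - 33y + 99z = 99.
cos θ = |n₁·n₂| / (|n₁||n₂|) = |-231| / (√20691 · √35).
θ = arccos(0.27145) ≈ 74.2°.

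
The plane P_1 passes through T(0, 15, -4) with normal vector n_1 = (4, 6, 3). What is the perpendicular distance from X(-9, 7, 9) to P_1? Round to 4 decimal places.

P_1: n_1·r = n_1·T gives 4x + 6y + 3z = 78.
n·X − d = (4)·(-9) + (6)·(7) + (3)·(9) − 78 = -45; |n| = √61.
Distance = |-45| / √61 = 45/√61 ≈ 5.7617.

5.7617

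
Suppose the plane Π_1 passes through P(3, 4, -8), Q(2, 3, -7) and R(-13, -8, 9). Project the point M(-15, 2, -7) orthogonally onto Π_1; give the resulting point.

PQ = (-1, -1, 1), PR = (-16, -12, 17); a normal to Π_1 is PQ × PR = (-5, 1, -4).
Using P: Π_1 has equation -5x + y - 4z = 21.
Foot = M − λn with λ = (n·M − d)/|n|² = (105 − 21)/42 = 2.
Foot = (-15, 2, -7) − 2·(-5, 1, -4) = (-5, 0, 1).

(-5, 0, 1)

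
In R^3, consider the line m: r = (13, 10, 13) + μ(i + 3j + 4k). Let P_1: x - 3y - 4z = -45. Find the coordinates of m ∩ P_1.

(12, 7, 9)

Substitute r = (13, 10, 13) + t(1, 3, 4) into the plane: -69 + (-24)t = -45, so t = -1.
Intersection: (13, 10, 13) + (-1)·(1, 3, 4) = (12, 7, 9).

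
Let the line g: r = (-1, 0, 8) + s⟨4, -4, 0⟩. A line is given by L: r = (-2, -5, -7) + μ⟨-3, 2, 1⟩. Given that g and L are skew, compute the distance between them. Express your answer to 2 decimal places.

12.12

Common perpendicular direction n = (4, -4, 0) × (-3, 2, 1) = (-4, -4, -4).
With w = (-2, -5, -7) − (-1, 0, 8) = (-1, -5, -15), w · n = 84.
Distance = |w · n| / |n| = |84| / √48 ≈ 12.12.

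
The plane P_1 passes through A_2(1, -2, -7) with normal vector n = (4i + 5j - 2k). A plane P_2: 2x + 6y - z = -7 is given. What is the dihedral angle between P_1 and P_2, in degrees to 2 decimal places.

21.37

P_1: n·r = n·A_2 gives 4x + 5y - 2z = 8.
cos θ = |n₁·n₂| / (|n₁||n₂|) = |40| / (√45 · √41).
θ = arccos(0.93124) ≈ 21.37°.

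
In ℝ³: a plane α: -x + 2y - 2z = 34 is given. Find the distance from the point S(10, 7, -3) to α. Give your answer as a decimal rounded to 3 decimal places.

8.000

n·S − d = (-1)·(10) + (2)·(7) + (-2)·(-3) − 34 = -24; |n| = √9.
Distance = |-24| / √9 = 24/√9 ≈ 8.000.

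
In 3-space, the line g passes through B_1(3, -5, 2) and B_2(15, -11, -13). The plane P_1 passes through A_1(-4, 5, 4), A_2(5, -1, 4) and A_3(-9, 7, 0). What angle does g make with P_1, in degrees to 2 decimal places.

A direction vector for g is B_2 − B_1 = (12, -6, -15).
A_1A_2 = (9, -6, 0), A_1A_3 = (-5, 2, -4); a normal to P_1 is A_1A_2 × A_1A_3 = (24, 36, -12).
Using A_1: P_1 has equation 24x + 36y - 12z = 36.
sin θ = |n·v| / (|n||v|) = |252| / (√2016 · √405) = 0.27889.
θ ≈ 16.19°.

16.19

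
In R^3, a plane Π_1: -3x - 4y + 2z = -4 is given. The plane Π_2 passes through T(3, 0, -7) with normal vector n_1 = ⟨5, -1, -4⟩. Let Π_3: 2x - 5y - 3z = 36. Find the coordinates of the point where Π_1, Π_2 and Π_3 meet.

Π_2: n_1·r = n_1·T gives 5x - y - 4z = 43.
Solving the 3×3 linear system -3x - 4y + 2z = -4, 5x - y - 4z = 43, 2x - 5y - 3z = 36 (e.g. by elimination or Cramer's rule, determinant = -23) gives (10, -5, 3).

(10, -5, 3)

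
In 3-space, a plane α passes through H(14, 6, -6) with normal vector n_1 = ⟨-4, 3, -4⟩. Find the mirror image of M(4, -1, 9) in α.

(-4, 5, 1)

α: n_1·r = n_1·H gives -4x + 3y - 4z = -14.
λ = (n·M − d)/|n|² = (-55 − (-14))/41 = -1.
Reflection = M − 2λn = (4, -1, 9) − (-2)·(-4, 3, -4) = (-4, 5, 1).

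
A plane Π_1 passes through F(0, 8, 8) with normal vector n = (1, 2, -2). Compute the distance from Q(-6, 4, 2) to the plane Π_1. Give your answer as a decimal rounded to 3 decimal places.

Π_1: n·r = n·F gives x + 2y - 2z = 0.
n·Q − d = (1)·(-6) + (2)·(4) + (-2)·(2) − 0 = -2; |n| = √9.
Distance = |-2| / √9 = 2/√9 ≈ 0.667.

0.667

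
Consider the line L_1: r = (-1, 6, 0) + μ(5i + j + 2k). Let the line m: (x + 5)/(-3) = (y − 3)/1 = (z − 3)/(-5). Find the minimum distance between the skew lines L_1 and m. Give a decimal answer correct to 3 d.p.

m has direction (-3, 1, -5) through (-5, 3, 3).
Common perpendicular direction n = (5, 1, 2) × (-3, 1, -5) = (-7, 19, 8).
With w = (-5, 3, 3) − (-1, 6, 0) = (-4, -3, 3), w · n = -5.
Distance = |w · n| / |n| = |-5| / √474 ≈ 0.230.

0.230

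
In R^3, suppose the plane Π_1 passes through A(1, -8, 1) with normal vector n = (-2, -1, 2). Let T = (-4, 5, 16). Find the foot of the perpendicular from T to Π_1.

Π_1: n·r = n·A gives -2x - y + 2z = 8.
Foot = T − λn with λ = (n·T − d)/|n|² = (35 − 8)/9 = 3.
Foot = (-4, 5, 16) − 3·(-2, -1, 2) = (2, 8, 10).

(2, 8, 10)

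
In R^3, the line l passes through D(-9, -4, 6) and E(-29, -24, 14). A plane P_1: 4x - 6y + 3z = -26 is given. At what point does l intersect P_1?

A direction vector for l is E − D = (-20, -20, 8).
Substitute r = (-9, -4, 6) + t(-20, -20, 8) into the plane: 6 + 64t = -26, so t = -1/2.
Intersection: (-9, -4, 6) + (-1/2)·(-20, -20, 8) = (1, 6, 2).

(1, 6, 2)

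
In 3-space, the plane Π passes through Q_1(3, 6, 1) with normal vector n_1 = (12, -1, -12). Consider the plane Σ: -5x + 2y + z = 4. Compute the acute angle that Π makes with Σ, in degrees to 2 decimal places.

Π: n_1·r = n_1·Q_1 gives 12x - y - 12z = 18.
cos θ = |n₁·n₂| / (|n₁||n₂|) = |-74| / (√289 · √30).
θ = arccos(0.79473) ≈ 37.37°.

37.37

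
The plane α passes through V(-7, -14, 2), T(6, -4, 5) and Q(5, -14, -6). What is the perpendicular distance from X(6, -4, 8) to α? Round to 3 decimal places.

VT = (13, 10, 3), VQ = (12, 0, -8); a normal to α is VT × VQ = (-80, 140, -120).
Using V: α has equation -80x + 140y - 120z = -1640.
n·X − d = (-80)·(6) + (140)·(-4) + (-120)·(8) − (-1640) = -360; |n| = √40400.
Distance = |-360| / √40400 = 360/√40400 ≈ 1.791.

1.791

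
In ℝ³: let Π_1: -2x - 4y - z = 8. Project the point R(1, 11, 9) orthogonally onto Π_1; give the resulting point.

Foot = R − λn with λ = (n·R − d)/|n|² = (-55 − 8)/21 = -3.
Foot = (1, 11, 9) − (-3)·(-2, -4, -1) = (-5, -1, 6).

(-5, -1, 6)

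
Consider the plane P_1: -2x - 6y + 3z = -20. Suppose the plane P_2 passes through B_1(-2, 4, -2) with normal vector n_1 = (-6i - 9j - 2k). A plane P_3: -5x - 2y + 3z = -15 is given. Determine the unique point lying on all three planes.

(1, 2, -2)

P_2: n_1·r = n_1·B_1 gives -6x - 9y - 2z = -20.
Solving the 3×3 linear system -2x - 6y + 3z = -20, -6x - 9y - 2z = -20, -5x - 2y + 3z = -15 (e.g. by elimination or Cramer's rule, determinant = -205) gives (1, 2, -2).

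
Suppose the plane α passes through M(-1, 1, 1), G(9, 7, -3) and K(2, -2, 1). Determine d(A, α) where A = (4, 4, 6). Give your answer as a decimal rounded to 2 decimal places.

6.60

MG = (10, 6, -4), MK = (3, -3, 0); a normal to α is MG × MK = (-12, -12, -48).
Using M: α has equation -12x - 12y - 48z = -48.
n·A − d = (-12)·(4) + (-12)·(4) + (-48)·(6) − (-48) = -336; |n| = √2592.
Distance = |-336| / √2592 = 336/√2592 ≈ 6.60.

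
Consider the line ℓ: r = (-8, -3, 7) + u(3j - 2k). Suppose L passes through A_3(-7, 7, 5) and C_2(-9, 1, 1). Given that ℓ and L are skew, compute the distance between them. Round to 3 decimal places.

0.160

A direction vector for L is C_2 − A_3 = (-2, -6, -4).
Common perpendicular direction n = (0, 3, -2) × (-2, -6, -4) = (-24, 4, 6).
With w = (-7, 7, 5) − (-8, -3, 7) = (1, 10, -2), w · n = 4.
Distance = |w · n| / |n| = |4| / √628 ≈ 0.160.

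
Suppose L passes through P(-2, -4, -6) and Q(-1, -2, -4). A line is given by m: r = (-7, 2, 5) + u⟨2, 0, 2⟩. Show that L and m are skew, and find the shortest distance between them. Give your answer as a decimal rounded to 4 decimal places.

A direction vector for L is Q − P = (1, 2, 2).
Common perpendicular direction n = (1, 2, 2) × (2, 0, 2) = (4, 2, -4).
With w = (-7, 2, 5) − (-2, -4, -6) = (-5, 6, 11), w · n = -52.
Since n ≠ 0 the lines are not parallel, and w · n = -52 ≠ 0 so they do not intersect; hence they are skew.
Distance = |w · n| / |n| = |-52| / √36 ≈ 8.6667.

8.6667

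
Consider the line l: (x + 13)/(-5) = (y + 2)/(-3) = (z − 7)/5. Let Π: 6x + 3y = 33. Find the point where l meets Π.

l has direction (-5, -3, 5) through (-13, -2, 7).
Substitute r = (-13, -2, 7) + t(-5, -3, 5) into the plane: -84 + (-39)t = 33, so t = -3.
Intersection: (-13, -2, 7) + (-3)·(-5, -3, 5) = (2, 7, -8).

(2, 7, -8)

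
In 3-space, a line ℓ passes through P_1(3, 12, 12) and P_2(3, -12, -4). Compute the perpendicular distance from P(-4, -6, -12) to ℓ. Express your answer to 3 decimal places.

12.194

A direction vector for ℓ is P_2 − P_1 = (0, -24, -16).
Taking (3, 12, 12) on ℓ with direction v = (0, -24, -16): w = P − (3, 12, 12) = (-7, -18, -24), and w × v = (-288, -112, 168).
Distance = |w × v| / |v| = √123712 / √832 ≈ 12.194.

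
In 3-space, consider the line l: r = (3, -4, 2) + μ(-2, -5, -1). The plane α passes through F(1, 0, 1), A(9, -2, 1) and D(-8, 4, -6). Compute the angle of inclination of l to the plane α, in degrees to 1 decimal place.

81.8

FA = (8, -2, 0), FD = (-9, 4, -7); a normal to α is FA × FD = (14, 56, 14).
Using F: α has equation 14x + 56y + 14z = 28.
sin θ = |n·v| / (|n||v|) = |-322| / (√3528 · √30) = 0.98976.
θ ≈ 81.8°.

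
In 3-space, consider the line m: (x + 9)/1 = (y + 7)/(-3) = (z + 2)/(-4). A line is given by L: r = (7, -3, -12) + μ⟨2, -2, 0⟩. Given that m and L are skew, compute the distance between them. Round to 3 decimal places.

m has direction (1, -3, -4) through (-9, -7, -2).
Common perpendicular direction n = (1, -3, -4) × (2, -2, 0) = (-8, -8, 4).
With w = (7, -3, -12) − (-9, -7, -2) = (16, 4, -10), w · n = -200.
Distance = |w · n| / |n| = |-200| / √144 ≈ 16.667.

16.667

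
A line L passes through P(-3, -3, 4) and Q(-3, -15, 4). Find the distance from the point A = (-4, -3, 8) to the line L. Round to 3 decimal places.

4.123

A direction vector for L is Q − P = (0, -12, 0).
Taking (-3, -3, 4) on L with direction v = (0, -12, 0): w = A − (-3, -3, 4) = (-1, 0, 4), and w × v = (48, 0, 12).
Distance = |w × v| / |v| = √2448 / √144 ≈ 4.123.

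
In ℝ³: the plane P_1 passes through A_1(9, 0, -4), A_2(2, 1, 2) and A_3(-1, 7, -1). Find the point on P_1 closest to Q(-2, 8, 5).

A_1A_2 = (-7, 1, 6), A_1A_3 = (-10, 7, 3); a normal to P_1 is A_1A_2 × A_1A_3 = (-39, -39, -39).
Using A_1: P_1 has equation -39x - 39y - 39z = -195.
Foot = Q − λn with λ = (n·Q − d)/|n|² = (-429 − (-195))/4563 = -2/39.
Foot = (-2, 8, 5) − (-2/39)·(-39, -39, -39) = (-4, 6, 3).

(-4, 6, 3)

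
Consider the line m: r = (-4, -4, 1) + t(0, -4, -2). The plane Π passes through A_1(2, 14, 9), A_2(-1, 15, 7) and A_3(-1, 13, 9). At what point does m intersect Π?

A_1A_2 = (-3, 1, -2), A_1A_3 = (-3, -1, 0); a normal to Π is A_1A_2 × A_1A_3 = (-2, 6, 6).
Using A_1: Π has equation -2x + 6y + 6z = 134.
Substitute r = (-4, -4, 1) + t(0, -4, -2) into the plane: -10 + (-36)t = 134, so t = -4.
Intersection: (-4, -4, 1) + (-4)·(0, -4, -2) = (-4, 12, 9).

(-4, 12, 9)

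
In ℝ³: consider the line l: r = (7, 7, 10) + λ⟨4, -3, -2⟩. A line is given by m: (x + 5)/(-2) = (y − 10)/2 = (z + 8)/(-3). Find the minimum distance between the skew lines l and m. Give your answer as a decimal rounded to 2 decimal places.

6.95

m has direction (-2, 2, -3) through (-5, 10, -8).
Common perpendicular direction n = (4, -3, -2) × (-2, 2, -3) = (13, 16, 2).
With w = (-5, 10, -8) − (7, 7, 10) = (-12, 3, -18), w · n = -144.
Distance = |w · n| / |n| = |-144| / √429 ≈ 6.95.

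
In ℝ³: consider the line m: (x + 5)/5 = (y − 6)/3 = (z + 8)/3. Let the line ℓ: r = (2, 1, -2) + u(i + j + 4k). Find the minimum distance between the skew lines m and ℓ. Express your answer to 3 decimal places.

m has direction (5, 3, 3) through (-5, 6, -8).
Common perpendicular direction n = (5, 3, 3) × (1, 1, 4) = (9, -17, 2).
With w = (2, 1, -2) − (-5, 6, -8) = (7, -5, 6), w · n = 160.
Distance = |w · n| / |n| = |160| / √374 ≈ 8.273.

8.273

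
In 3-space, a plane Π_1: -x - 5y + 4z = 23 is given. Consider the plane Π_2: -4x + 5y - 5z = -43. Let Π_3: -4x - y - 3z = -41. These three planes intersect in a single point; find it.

(2, 3, 10)

Solving the 3×3 linear system -x - 5y + 4z = 23, -4x + 5y - 5z = -43, -4x - y - 3z = -41 (e.g. by elimination or Cramer's rule, determinant = 76) gives (2, 3, 10).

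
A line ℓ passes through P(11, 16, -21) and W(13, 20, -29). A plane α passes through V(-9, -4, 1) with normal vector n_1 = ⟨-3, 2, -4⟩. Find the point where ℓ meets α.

A direction vector for ℓ is W − P = (2, 4, -8).
α: n_1·r = n_1·V gives -3x + 2y - 4z = 15.
Substitute r = (11, 16, -21) + t(2, 4, -8) into the plane: 83 + 34t = 15, so t = -2.
Intersection: (11, 16, -21) + (-2)·(2, 4, -8) = (7, 8, -5).

(7, 8, -5)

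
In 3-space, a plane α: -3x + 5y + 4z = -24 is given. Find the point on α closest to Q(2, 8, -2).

Foot = Q − λn with λ = (n·Q − d)/|n|² = (26 − (-24))/50 = 1.
Foot = (2, 8, -2) − 1·(-3, 5, 4) = (5, 3, -6).

(5, 3, -6)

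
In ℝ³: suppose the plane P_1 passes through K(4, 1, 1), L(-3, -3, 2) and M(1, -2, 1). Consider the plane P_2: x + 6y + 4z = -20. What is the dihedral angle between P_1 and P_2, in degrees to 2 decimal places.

73.15

KL = (-7, -4, 1), KM = (-3, -3, 0); a normal to P_1 is KL × KM = (3, -3, 9).
Using K: P_1 has equation 3x - 3y + 9z = 18.
cos θ = |n₁·n₂| / (|n₁||n₂|) = |21| / (√99 · √53).
θ = arccos(0.28991) ≈ 73.15°.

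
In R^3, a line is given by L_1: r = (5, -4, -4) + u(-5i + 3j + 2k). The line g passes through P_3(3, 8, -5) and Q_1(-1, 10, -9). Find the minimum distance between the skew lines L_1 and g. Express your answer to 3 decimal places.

9.470

A direction vector for g is Q_1 − P_3 = (-4, 2, -4).
Common perpendicular direction n = (-5, 3, 2) × (-4, 2, -4) = (-16, -28, 2).
With w = (3, 8, -5) − (5, -4, -4) = (-2, 12, -1), w · n = -306.
Distance = |w · n| / |n| = |-306| / √1044 ≈ 9.470.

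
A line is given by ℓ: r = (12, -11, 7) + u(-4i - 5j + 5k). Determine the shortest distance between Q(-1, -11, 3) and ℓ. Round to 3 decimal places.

Taking (12, -11, 7) on ℓ with direction v = (-4, -5, 5): w = Q − (12, -11, 7) = (-13, 0, -4), and w × v = (-20, 81, 65).
Distance = |w × v| / |v| = √11186 / √66 ≈ 13.019.

13.019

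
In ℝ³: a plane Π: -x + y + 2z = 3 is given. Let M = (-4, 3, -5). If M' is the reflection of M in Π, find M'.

(-6, 5, -1)

λ = (n·M − d)/|n|² = (-3 − 3)/6 = -1.
Reflection = M − 2λn = (-4, 3, -5) − (-2)·(-1, 1, 2) = (-6, 5, -1).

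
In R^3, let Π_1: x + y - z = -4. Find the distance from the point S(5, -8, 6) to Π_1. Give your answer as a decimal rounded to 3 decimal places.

n·S − d = (1)·(5) + (1)·(-8) + (-1)·(6) − (-4) = -5; |n| = √3.
Distance = |-5| / √3 = 5/√3 ≈ 2.887.

2.887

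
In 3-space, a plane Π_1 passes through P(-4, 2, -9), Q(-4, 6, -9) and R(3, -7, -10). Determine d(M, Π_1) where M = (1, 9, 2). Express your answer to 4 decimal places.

11.5966

PQ = (0, 4, 0), PR = (7, -9, -1); a normal to Π_1 is PQ × PR = (-4, 0, -28).
Using P: Π_1 has equation -4x - 28z = 268.
n·M − d = (-4)·(1) + (0)·(9) + (-28)·(2) − 268 = -328; |n| = √800.
Distance = |-328| / √800 = 328/√800 ≈ 11.5966.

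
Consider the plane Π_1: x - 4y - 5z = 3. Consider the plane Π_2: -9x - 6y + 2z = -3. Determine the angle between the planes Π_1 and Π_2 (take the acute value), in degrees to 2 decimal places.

85.98

cos θ = |n₁·n₂| / (|n₁||n₂|) = |5| / (√42 · √121).
θ = arccos(0.07014) ≈ 85.98°.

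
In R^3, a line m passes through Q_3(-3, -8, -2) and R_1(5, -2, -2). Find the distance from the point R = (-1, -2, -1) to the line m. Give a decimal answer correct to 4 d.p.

A direction vector for m is R_1 − Q_3 = (8, 6, 0).
Taking (-3, -8, -2) on m with direction v = (8, 6, 0): w = R − (-3, -8, -2) = (2, 6, 1), and w × v = (-6, 8, -36).
Distance = |w × v| / |v| = √1396 / √100 ≈ 3.7363.

3.7363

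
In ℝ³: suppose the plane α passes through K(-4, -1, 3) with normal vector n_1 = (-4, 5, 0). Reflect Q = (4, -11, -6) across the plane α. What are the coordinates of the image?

(-12, 9, -6)

α: n_1·r = n_1·K gives -4x + 5y = 11.
λ = (n·Q − d)/|n|² = (-71 − 11)/41 = -2.
Reflection = Q − 2λn = (4, -11, -6) − (-4)·(-4, 5, 0) = (-12, 9, -6).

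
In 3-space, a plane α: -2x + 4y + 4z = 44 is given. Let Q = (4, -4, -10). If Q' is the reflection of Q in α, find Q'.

(-8, 20, 14)

λ = (n·Q − d)/|n|² = (-64 − 44)/36 = -3.
Reflection = Q − 2λn = (4, -4, -10) − (-6)·(-2, 4, 4) = (-8, 20, 14).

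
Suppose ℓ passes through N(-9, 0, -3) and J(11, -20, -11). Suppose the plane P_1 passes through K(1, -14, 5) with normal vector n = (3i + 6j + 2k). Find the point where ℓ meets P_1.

A direction vector for ℓ is J − N = (20, -20, -8).
P_1: n·r = n·K gives 3x + 6y + 2z = -71.
Substitute r = (-9, 0, -3) + t(20, -20, -8) into the plane: -33 + (-76)t = -71, so t = 1/2.
Intersection: (-9, 0, -3) + (1/2)·(20, -20, -8) = (1, -10, -7).

(1, -10, -7)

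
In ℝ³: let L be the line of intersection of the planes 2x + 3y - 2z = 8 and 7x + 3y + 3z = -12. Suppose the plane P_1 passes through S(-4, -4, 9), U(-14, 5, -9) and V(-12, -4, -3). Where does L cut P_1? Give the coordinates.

Direction of L: (2, 3, -2) × (7, 3, 3) = (15, -20, -15).
A point on L: solving the two plane equations with x = -12 gives (-12, 16, 8).
SU = (-10, 9, -18), SV = (-8, 0, -12); a normal to P_1 is SU × SV = (-108, 24, 72).
Using S: P_1 has equation -108x + 24y + 72z = 984.
Substitute r = (-12, 16, 8) + t(15, -20, -15) into the plane: 2256 + (-3180)t = 984, so t = 2/5.
Intersection: (-12, 16, 8) + (2/5)·(15, -20, -15) = (-6, 8, 2).

(-6, 8, 2)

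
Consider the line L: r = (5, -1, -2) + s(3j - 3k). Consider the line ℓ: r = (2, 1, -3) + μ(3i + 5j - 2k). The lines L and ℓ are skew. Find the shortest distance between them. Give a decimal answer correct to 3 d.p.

Common perpendicular direction n = (0, 3, -3) × (3, 5, -2) = (9, -9, -9).
With w = (2, 1, -3) − (5, -1, -2) = (-3, 2, -1), w · n = -36.
Distance = |w · n| / |n| = |-36| / √243 ≈ 2.309.

2.309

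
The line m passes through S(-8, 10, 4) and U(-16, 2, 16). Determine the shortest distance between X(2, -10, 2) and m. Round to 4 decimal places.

22.1917

A direction vector for m is U − S = (-8, -8, 12).
Taking (-8, 10, 4) on m with direction v = (-8, -8, 12): w = X − (-8, 10, 4) = (10, -20, -2), and w × v = (-256, -104, -240).
Distance = |w × v| / |v| = √133952 / √272 ≈ 22.1917.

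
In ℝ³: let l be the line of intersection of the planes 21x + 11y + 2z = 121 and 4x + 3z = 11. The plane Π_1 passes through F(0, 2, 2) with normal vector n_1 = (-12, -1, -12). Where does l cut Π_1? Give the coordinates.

Direction of l: (21, 11, 2) × (4, 0, 3) = (33, -55, -44).
A point on l: solving the two plane equations with x = 11 gives (11, -8, -11).
Π_1: n_1·r = n_1·F gives -12x - y - 12z = -26.
Substitute r = (11, -8, -11) + t(33, -55, -44) into the plane: 8 + 187t = -26, so t = -2/11.
Intersection: (11, -8, -11) + (-2/11)·(33, -55, -44) = (5, 2, -3).

(5, 2, -3)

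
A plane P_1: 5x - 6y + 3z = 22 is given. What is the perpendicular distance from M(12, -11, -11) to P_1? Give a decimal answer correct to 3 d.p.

n·M − d = (5)·(12) + (-6)·(-11) + (3)·(-11) − 22 = 71; |n| = √70.
Distance = |71| / √70 = 71/√70 ≈ 8.486.

8.486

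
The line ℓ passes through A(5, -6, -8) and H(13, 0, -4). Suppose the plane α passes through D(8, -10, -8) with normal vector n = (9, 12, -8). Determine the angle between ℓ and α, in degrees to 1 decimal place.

A direction vector for ℓ is H − A = (8, 6, 4).
α: n·r = n·D gives 9x + 12y - 8z = 16.
sin θ = |n·v| / (|n||v|) = |112| / (√289 · √116) = 0.61170.
θ ≈ 37.7°.

37.7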